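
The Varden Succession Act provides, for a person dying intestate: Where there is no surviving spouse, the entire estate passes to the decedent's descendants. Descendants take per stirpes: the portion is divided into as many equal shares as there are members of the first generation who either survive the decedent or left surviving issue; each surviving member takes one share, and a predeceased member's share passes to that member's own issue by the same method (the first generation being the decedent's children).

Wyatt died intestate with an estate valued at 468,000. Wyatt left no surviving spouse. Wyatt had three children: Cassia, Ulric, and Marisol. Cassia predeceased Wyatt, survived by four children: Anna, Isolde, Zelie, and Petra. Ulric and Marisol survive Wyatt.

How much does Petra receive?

Petra receives 39,000.

The entire 468,000 passes to the descendants.
That amount (468,000) is divided into 3 shares of 156,000: Ulric and Marisol each take 156,000; Cassia's 156,000 share passes to Cassia's issue.
Cassia's share (156,000) is divided into 4 shares of 39,000: Anna, Isolde, Zelie, and Petra each take 39,000.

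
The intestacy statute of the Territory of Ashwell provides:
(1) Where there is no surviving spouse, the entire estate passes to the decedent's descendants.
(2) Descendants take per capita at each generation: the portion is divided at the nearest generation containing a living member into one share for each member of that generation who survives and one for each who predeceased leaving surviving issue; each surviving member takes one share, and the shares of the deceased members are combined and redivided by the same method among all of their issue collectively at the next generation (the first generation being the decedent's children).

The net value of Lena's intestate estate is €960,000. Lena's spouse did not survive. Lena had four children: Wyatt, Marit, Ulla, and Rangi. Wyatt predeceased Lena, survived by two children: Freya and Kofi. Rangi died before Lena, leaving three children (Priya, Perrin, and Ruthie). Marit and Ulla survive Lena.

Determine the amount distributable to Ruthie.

Ruthie receives €96,000.

The entire €960,000 passes to the descendants.
That amount (€960,000) is divided at the children's generation into 4 shares of €240,000. Marit and Ulla each take €240,000. The 2 shares of the deceased (Wyatt and Rangi) are combined into a pool of €480,000.
That pool (€480,000) is divided at the grandchildren's generation equally among Freya, Kofi, Priya, Perrin, and Ruthie: €96,000 each.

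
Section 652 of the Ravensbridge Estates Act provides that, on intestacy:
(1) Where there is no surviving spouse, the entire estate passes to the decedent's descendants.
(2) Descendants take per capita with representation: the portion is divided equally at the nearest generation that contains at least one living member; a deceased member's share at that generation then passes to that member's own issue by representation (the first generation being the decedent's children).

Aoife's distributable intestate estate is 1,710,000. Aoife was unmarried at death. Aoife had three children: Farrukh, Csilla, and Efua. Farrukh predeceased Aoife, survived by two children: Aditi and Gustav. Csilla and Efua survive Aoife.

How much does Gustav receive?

Gustav receives 285,000.

The entire 1,710,000 passes to the descendants.
That amount (1,710,000) is divided into 3 shares of 570,000: Csilla and Efua each take 570,000; Farrukh's 570,000 share passes to Farrukh's issue.
Farrukh's share (570,000) is divided into 2 shares of 285,000: Aditi and Gustav each take 285,000.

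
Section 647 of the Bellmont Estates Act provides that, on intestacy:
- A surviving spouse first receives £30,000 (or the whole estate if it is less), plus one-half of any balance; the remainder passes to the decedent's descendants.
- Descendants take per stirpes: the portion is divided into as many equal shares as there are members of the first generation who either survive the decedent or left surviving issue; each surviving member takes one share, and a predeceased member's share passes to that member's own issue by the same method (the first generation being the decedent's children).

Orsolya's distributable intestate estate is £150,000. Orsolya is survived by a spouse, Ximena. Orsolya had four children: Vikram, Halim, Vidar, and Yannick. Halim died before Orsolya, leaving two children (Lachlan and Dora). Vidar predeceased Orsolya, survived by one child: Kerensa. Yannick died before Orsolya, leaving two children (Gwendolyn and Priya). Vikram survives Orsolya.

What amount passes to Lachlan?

Ximena first takes £30,000, leaving a balance of £120,000. Ximena then takes one-half of the balance (£60,000), for a total of £90,000. The remaining £60,000 passes to the descendants.
The descendants' portion (£60,000) is divided into 4 shares of £15,000: Vikram takes £15,000; Halim's £15,000 share passes to Halim's issue; Vidar's £15,000 share passes to Vidar's issue; Yannick's £15,000 share passes to Yannick's issue.
Halim's share (£15,000) is divided into 2 shares of £7,500: Lachlan and Dora each take £7,500.
Vidar's share (£15,000) passes entirely to Kerensa.
Yannick's share (£15,000) is divided into 2 shares of £7,500: Gwendolyn and Priya each take £7,500.

Lachlan receives £7,500.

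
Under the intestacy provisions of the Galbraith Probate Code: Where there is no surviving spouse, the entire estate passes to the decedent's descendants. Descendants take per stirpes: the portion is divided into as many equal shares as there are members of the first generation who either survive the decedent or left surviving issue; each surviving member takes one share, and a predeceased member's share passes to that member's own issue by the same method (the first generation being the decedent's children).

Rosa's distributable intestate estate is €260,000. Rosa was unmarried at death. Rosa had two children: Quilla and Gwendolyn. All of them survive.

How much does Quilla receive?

The entire €260,000 passes to the descendants.
That amount (€260,000) is divided into 2 shares of €130,000: Quilla and Gwendolyn each take €130,000.

Quilla receives €130,000.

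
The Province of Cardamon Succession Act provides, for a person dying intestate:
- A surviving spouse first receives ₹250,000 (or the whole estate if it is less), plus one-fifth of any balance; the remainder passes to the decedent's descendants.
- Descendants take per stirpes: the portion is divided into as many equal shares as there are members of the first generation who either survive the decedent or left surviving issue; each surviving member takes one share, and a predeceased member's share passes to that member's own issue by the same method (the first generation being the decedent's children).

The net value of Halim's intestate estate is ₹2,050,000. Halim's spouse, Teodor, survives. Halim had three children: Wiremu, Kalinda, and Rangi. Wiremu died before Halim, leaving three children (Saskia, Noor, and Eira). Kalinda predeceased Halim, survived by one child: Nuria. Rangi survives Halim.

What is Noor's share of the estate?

Teodor first takes ₹250,000, leaving a balance of ₹1,800,000. Teodor then takes one-fifth of the balance (₹360,000), for a total of ₹610,000. The remaining ₹1,440,000 passes to the descendants.
The descendants' portion (₹1,440,000) is divided into 3 shares of ₹480,000: Rangi takes ₹480,000; Wiremu's ₹480,000 share passes to Wiremu's issue; Kalinda's ₹480,000 share passes to Kalinda's issue.
Wiremu's share (₹480,000) is divided into 3 shares of ₹160,000: Saskia, Noor, and Eira each take ₹160,000.
Kalinda's share (₹480,000) passes entirely to Nuria.

Noor receives ₹160,000.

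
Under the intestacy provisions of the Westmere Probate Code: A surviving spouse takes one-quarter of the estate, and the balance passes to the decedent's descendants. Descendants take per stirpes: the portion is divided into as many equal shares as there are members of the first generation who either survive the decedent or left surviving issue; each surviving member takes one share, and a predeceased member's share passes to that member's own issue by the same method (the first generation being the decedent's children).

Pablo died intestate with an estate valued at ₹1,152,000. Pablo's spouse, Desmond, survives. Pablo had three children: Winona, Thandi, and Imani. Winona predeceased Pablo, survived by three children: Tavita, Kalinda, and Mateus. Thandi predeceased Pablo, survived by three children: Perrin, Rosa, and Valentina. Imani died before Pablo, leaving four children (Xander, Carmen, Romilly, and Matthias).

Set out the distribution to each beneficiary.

Desmond takes one-quarter of ₹1,152,000 = ₹288,000. The remaining ₹864,000 passes to the descendants.
The descendants' portion (₹864,000) is divided into 3 shares of ₹288,000: Winona's ₹288,000 share passes to Winona's issue; Thandi's ₹288,000 share passes to Thandi's issue; Imani's ₹288,000 share passes to Imani's issue.
Winona's share (₹288,000) is divided into 3 shares of ₹96,000: Tavita, Kalinda, and Mateus each take ₹96,000.
Thandi's share (₹288,000) is divided into 3 shares of ₹96,000: Perrin, Rosa, and Valentina each take ₹96,000.
Imani's share (₹288,000) is divided into 4 shares of ₹72,000: Xander, Carmen, Romilly, and Matthias each take ₹72,000.

Desmond: ₹288,000; Tavita: ₹96,000; Kalinda: ₹96,000; Mateus: ₹96,000; Perrin: ₹96,000; Rosa: ₹96,000; Valentina: ₹96,000; Xander: ₹72,000; Carmen: ₹72,000; Romilly: ₹72,000; Matthias: ₹72,000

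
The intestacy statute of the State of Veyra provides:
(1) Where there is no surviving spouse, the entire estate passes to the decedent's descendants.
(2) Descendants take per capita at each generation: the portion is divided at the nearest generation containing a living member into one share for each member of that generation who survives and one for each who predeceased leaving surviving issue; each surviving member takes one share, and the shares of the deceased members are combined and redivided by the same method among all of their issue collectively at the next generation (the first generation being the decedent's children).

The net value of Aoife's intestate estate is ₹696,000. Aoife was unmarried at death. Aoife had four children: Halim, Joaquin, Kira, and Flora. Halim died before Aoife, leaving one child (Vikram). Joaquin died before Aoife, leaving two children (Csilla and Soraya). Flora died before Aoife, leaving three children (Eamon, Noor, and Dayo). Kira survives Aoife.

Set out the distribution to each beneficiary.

Vikram: ₹87,000; Csilla: ₹87,000; Soraya: ₹87,000; Kira: ₹174,000; Eamon: ₹87,000; Noor: ₹87,000; Dayo: ₹87,000

The entire ₹696,000 passes to the descendants.
That amount (₹696,000) is divided at the children's generation into 4 shares of ₹174,000. Kira takes ₹174,000. The 3 shares of the deceased (Halim, Joaquin, and Flora) are combined into a pool of ₹522,000.
That pool (₹522,000) is divided at the grandchildren's generation equally among Vikram, Csilla, Soraya, Eamon, Noor, and Dayo: ₹87,000 each.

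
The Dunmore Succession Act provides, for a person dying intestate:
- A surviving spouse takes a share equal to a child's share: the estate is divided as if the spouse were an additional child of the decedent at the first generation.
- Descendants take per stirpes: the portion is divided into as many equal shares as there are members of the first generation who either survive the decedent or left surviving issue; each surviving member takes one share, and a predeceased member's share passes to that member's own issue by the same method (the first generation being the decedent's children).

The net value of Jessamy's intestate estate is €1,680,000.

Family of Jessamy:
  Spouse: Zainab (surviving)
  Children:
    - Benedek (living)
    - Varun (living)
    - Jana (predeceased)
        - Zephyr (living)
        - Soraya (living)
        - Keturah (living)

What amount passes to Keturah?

The spouse counts as an additional share at the children's level, so there are 4 primary shares of €420,000. Zainab takes one such share (€420,000).
The children's combined portion (€1,260,000) is divided into 3 shares of €420,000: Benedek and Varun each take €420,000; Jana's €420,000 share passes to Jana's issue.
Jana's share (€420,000) is divided into 3 shares of €140,000: Zephyr, Soraya, and Keturah each take €140,000.

Keturah receives €140,000.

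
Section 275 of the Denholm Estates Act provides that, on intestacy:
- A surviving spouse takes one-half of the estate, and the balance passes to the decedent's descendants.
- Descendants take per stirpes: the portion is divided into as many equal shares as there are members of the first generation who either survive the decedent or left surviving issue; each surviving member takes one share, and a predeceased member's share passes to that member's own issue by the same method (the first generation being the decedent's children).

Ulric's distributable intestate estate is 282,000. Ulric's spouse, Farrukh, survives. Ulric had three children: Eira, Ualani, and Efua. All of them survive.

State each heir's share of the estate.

Farrukh takes one-half of 282,000 = 141,000. The remaining 141,000 passes to the descendants.
The descendants' portion (141,000) is divided into 3 shares of 47,000: Eira, Ualani, and Efua each take 47,000.

Farrukh: 141,000; Eira: 47,000; Ualani: 47,000; Efua: 47,000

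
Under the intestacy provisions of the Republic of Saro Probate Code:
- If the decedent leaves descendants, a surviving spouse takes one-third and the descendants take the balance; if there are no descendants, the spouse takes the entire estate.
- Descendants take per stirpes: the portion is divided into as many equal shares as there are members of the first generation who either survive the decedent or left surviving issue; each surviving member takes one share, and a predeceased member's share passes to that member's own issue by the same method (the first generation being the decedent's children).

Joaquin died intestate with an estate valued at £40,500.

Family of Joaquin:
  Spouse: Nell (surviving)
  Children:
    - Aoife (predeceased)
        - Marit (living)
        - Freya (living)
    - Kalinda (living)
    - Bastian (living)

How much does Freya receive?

Freya receives £4,500.

Nell takes one-third of £40,500 = £13,500. The remaining £27,000 passes to the descendants.
The descendants' portion (£27,000) is divided into 3 shares of £9,000: Kalinda and Bastian each take £9,000; Aoife's £9,000 share passes to Aoife's issue.
Aoife's share (£9,000) is divided into 2 shares of £4,500: Marit and Freya each take £4,500.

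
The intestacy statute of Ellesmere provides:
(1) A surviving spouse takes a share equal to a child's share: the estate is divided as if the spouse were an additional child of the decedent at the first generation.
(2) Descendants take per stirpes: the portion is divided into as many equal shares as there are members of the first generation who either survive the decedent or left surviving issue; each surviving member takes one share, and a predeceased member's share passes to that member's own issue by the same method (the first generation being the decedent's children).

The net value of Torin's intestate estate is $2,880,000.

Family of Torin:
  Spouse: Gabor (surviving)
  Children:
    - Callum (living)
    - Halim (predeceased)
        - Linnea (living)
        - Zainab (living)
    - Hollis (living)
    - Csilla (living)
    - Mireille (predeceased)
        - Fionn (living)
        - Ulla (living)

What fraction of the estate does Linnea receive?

The spouse counts as an additional share at the children's level, so there are 6 primary shares of $480,000. Gabor takes one such share ($480,000).
The children's combined portion ($2,400,000) is divided into 5 shares of $480,000: Callum, Hollis, and Csilla each take $480,000; Halim's $480,000 share passes to Halim's issue; Mireille's $480,000 share passes to Mireille's issue.
Halim's share ($480,000) is divided into 2 shares of $240,000: Linnea and Zainab each take $240,000.
Mireille's share ($480,000) is divided into 2 shares of $240,000: Fionn and Ulla each take $240,000.

Linnea receives 1/12 of the estate.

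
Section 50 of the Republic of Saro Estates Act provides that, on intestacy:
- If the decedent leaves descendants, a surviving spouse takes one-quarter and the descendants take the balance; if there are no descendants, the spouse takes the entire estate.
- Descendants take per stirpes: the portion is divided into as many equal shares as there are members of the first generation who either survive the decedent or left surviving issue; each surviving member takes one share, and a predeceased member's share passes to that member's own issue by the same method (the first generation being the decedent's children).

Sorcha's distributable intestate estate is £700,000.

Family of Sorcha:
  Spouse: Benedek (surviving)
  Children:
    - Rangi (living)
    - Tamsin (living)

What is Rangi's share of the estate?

Rangi receives £262,500.

Benedek takes one-quarter of £700,000 = £175,000. The remaining £525,000 passes to the descendants.
The descendants' portion (£525,000) is divided into 2 shares of £262,500: Rangi and Tamsin each take £262,500.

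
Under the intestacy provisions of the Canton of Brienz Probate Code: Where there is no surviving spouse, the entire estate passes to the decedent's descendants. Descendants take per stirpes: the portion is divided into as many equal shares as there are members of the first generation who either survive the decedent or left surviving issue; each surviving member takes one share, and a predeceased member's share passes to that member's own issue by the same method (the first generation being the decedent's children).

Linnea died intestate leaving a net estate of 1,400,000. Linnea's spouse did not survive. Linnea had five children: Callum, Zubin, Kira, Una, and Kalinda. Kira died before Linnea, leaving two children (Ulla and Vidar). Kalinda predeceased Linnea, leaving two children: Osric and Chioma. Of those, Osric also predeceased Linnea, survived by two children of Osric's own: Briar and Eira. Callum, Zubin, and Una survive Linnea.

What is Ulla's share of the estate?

The entire 1,400,000 passes to the descendants.
That amount (1,400,000) is divided into 5 shares of 280,000: Callum, Zubin, and Una each take 280,000; Kira's 280,000 share passes to Kira's issue; Kalinda's 280,000 share passes to Kalinda's issue.
Kira's share (280,000) is divided into 2 shares of 140,000: Ulla and Vidar each take 140,000.
Kalinda's share (280,000) is divided into 2 shares of 140,000: Chioma takes 140,000; Osric's 140,000 share passes to Osric's issue.
Osric's share (140,000) is divided into 2 shares of 70,000: Briar and Eira each take 70,000.

Ulla receives 140,000.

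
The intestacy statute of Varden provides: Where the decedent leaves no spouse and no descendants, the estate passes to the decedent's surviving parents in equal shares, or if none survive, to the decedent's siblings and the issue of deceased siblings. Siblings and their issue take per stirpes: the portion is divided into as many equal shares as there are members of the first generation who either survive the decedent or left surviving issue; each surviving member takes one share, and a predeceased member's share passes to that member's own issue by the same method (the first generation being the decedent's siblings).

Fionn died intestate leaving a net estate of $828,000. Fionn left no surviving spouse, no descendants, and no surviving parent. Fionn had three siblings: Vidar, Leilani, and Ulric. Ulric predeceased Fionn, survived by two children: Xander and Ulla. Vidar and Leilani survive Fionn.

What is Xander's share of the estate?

Xander receives $138,000.

The entire $828,000 passes to the siblings and their issue.
That amount ($828,000) is divided into 3 shares of $276,000: Vidar and Leilani each take $276,000; Ulric's $276,000 share passes to Ulric's issue.
Ulric's share ($276,000) is divided into 2 shares of $138,000: Xander and Ulla each take $138,000.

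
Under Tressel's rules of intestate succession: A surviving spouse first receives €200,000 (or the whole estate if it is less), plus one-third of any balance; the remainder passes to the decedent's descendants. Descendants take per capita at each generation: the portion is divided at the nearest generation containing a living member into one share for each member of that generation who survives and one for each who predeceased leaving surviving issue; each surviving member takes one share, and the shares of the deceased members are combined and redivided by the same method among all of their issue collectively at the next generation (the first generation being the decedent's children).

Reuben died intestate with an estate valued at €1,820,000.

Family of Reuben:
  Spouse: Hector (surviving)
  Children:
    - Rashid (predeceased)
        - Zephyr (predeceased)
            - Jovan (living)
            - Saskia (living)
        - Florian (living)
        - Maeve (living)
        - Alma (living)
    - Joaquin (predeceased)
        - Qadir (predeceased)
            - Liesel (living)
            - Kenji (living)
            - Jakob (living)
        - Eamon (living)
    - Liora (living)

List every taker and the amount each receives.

Hector first takes €200,000, leaving a balance of €1,620,000. Hector then takes one-third of the balance (€540,000), for a total of €740,000. The remaining €1,080,000 passes to the descendants.
The descendants' portion (€1,080,000) is divided at the children's generation into 3 shares of €360,000. Liora takes €360,000. The 2 shares of the deceased (Rashid and Joaquin) are combined into a pool of €720,000.
That pool (€720,000) is divided at the grandchildren's generation into 6 shares of €120,000. Florian, Maeve, Alma, and Eamon each take €120,000. The 2 shares of the deceased (Zephyr and Qadir) are combined into a pool of €240,000.
That pool (€240,000) is divided at the great-grandchildren's generation equally among Jovan, Saskia, Liesel, Kenji, and Jakob: €48,000 each.

Hector: €740,000; Jovan: €48,000; Saskia: €48,000; Florian: €120,000; Maeve: €120,000; Alma: €120,000; Liesel: €48,000; Kenji: €48,000; Jakob: €48,000; Eamon: €120,000; Liora: €360,000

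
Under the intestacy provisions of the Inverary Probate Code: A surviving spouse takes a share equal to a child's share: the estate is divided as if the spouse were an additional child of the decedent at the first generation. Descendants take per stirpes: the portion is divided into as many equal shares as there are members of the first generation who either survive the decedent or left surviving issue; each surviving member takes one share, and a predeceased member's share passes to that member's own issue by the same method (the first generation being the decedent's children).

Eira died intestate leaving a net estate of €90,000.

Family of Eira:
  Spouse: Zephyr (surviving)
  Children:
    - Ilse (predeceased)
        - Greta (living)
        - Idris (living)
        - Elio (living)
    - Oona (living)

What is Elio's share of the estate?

Elio receives €10,000.

The spouse counts as an additional share at the children's level, so there are 3 primary shares of €30,000. Zephyr takes one such share (€30,000).
The children's combined portion (€60,000) is divided into 2 shares of €30,000: Oona takes €30,000; Ilse's €30,000 share passes to Ilse's issue.
Ilse's share (€30,000) is divided into 3 shares of €10,000: Greta, Idris, and Elio each take €10,000.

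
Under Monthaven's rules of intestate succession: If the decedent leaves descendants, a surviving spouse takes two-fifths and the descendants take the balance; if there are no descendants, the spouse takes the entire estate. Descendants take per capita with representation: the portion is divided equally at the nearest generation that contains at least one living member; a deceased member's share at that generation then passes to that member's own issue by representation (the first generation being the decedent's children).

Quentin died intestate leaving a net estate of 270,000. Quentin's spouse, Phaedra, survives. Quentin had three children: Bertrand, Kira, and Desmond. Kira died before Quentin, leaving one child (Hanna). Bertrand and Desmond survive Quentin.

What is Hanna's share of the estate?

Hanna receives 54,000.

Phaedra takes two-fifths of 270,000 = 108,000. The remaining 162,000 passes to the descendants.
The descendants' portion (162,000) is divided into 3 shares of 54,000: Bertrand and Desmond each take 54,000; Kira's 54,000 share passes to Kira's issue.
Kira's share (54,000) passes entirely to Hanna.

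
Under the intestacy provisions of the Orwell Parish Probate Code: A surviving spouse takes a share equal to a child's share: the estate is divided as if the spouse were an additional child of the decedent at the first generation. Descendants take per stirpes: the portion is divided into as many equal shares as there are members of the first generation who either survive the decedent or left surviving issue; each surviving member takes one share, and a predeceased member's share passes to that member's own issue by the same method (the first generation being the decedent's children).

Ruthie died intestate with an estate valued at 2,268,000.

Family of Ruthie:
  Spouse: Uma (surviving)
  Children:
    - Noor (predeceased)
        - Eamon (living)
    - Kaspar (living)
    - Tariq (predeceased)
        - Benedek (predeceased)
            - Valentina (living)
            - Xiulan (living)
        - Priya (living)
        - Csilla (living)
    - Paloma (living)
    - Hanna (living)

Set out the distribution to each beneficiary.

The spouse counts as an additional share at the children's level, so there are 6 primary shares of 378,000. Uma takes one such share (378,000).
The children's combined portion (1,890,000) is divided into 5 shares of 378,000: Kaspar, Paloma, and Hanna each take 378,000; Noor's 378,000 share passes to Noor's issue; Tariq's 378,000 share passes to Tariq's issue.
Noor's share (378,000) passes entirely to Eamon.
Tariq's share (378,000) is divided into 3 shares of 126,000: Priya and Csilla each take 126,000; Benedek's 126,000 share passes to Benedek's issue.
Benedek's share (126,000) is divided into 2 shares of 63,000: Valentina and Xiulan each take 63,000.

Uma: 378,000; Eamon: 378,000; Kaspar: 378,000; Valentina: 63,000; Xiulan: 63,000; Priya: 126,000; Csilla: 126,000; Paloma: 378,000; Hanna: 378,000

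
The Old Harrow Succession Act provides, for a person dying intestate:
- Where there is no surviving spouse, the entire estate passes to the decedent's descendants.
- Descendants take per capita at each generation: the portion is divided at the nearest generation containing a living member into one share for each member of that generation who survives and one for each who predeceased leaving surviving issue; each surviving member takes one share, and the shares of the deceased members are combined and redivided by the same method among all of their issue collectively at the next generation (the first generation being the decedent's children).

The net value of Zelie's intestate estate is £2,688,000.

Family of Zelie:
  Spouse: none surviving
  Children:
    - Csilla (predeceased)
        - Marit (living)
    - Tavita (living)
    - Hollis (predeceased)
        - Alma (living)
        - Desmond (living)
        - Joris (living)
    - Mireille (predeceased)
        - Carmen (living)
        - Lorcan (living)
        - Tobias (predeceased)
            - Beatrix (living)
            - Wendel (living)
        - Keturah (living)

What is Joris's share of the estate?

The entire £2,688,000 passes to the descendants.
That amount (£2,688,000) is divided at the children's generation into 4 shares of £672,000. Tavita takes £672,000. The 3 shares of the deceased (Csilla, Hollis, and Mireille) are combined into a pool of £2,016,000.
That pool (£2,016,000) is divided at the grandchildren's generation into 8 shares of £252,000. Marit, Alma, Desmond, Joris, Carmen, Lorcan, and Keturah each take £252,000. The remaining share for the deceased Tobias (£252,000) is carried to the next generation.
That pool (£252,000) is divided at the great-grandchildren's generation equally among Beatrix and Wendel: £126,000 each.

Joris receives £252,000.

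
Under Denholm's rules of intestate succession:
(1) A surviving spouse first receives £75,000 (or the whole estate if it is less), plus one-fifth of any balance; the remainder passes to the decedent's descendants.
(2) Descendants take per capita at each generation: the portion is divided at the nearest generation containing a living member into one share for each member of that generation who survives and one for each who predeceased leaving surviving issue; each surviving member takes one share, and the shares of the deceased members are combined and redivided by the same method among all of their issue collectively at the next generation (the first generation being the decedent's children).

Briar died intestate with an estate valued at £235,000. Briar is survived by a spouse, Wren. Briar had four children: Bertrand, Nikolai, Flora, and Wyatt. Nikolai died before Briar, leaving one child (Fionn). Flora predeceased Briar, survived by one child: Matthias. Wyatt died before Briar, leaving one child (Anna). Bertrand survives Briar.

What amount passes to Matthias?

Matthias receives £32,000.

Wren first takes £75,000, leaving a balance of £160,000. Wren then takes one-fifth of the balance (£32,000), for a total of £107,000. The remaining £128,000 passes to the descendants.
The descendants' portion (£128,000) is divided at the children's generation into 4 shares of £32,000. Bertrand takes £32,000. The 3 shares of the deceased (Nikolai, Flora, and Wyatt) are combined into a pool of £96,000.
That pool (£96,000) is divided at the grandchildren's generation equally among Fionn, Matthias, and Anna: £32,000 each.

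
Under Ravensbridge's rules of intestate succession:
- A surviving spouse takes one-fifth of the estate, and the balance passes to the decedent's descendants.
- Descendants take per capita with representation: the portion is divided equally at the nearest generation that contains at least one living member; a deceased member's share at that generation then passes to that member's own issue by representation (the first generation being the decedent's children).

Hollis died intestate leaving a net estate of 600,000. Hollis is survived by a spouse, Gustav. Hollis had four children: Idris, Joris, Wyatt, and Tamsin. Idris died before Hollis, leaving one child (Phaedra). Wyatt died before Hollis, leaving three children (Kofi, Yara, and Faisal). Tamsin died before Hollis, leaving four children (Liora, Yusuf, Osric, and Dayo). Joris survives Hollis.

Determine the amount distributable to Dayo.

Dayo receives 30,000.

Gustav takes one-fifth of 600,000 = 120,000. The remaining 480,000 passes to the descendants.
The descendants' portion (480,000) is divided into 4 shares of 120,000: Joris takes 120,000; Idris's 120,000 share passes to Idris's issue; Wyatt's 120,000 share passes to Wyatt's issue; Tamsin's 120,000 share passes to Tamsin's issue.
Idris's share (120,000) passes entirely to Phaedra.
Wyatt's share (120,000) is divided into 3 shares of 40,000: Kofi, Yara, and Faisal each take 40,000.
Tamsin's share (120,000) is divided into 4 shares of 30,000: Liora, Yusuf, Osric, and Dayo each take 30,000.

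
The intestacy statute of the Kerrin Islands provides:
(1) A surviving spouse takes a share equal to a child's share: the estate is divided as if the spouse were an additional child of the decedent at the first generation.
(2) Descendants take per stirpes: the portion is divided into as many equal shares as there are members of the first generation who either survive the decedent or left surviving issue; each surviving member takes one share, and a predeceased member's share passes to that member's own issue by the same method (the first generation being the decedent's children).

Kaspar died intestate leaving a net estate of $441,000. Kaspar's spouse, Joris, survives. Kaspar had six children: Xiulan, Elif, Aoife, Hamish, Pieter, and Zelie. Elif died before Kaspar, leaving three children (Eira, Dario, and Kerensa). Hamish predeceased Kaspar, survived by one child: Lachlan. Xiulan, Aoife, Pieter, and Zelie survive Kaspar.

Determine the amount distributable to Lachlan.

The spouse counts as an additional share at the children's level, so there are 7 primary shares of $63,000. Joris takes one such share ($63,000).
The children's combined portion ($378,000) is divided into 6 shares of $63,000: Xiulan, Aoife, Pieter, and Zelie each take $63,000; Elif's $63,000 share passes to Elif's issue; Hamish's $63,000 share passes to Hamish's issue.
Elif's share ($63,000) is divided into 3 shares of $21,000: Eira, Dario, and Kerensa each take $21,000.
Hamish's share ($63,000) passes entirely to Lachlan.

Lachlan receives $63,000.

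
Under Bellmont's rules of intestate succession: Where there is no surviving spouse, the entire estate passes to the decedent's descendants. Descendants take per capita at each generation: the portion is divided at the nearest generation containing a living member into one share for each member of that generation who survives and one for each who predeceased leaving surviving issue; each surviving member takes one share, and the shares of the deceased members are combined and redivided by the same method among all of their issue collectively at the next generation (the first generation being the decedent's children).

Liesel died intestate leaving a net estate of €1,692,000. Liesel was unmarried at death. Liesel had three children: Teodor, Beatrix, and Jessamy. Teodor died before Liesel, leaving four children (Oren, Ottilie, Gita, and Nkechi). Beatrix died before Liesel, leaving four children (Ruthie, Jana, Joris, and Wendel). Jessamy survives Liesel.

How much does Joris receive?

Joris receives €141,000.

The entire €1,692,000 passes to the descendants.
That amount (€1,692,000) is divided at the children's generation into 3 shares of €564,000. Jessamy takes €564,000. The 2 shares of the deceased (Teodor and Beatrix) are combined into a pool of €1,128,000.
That pool (€1,128,000) is divided at the grandchildren's generation equally among Oren, Ottilie, Gita, Nkechi, Ruthie, Jana, Joris, and Wendel: €141,000 each.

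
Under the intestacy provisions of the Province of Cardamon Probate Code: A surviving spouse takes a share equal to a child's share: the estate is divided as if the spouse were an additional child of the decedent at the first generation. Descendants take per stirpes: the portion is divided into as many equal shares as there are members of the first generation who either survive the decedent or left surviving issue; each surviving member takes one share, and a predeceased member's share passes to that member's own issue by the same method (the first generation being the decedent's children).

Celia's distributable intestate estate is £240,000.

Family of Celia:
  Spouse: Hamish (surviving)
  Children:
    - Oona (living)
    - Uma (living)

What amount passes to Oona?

The spouse counts as an additional share at the children's level, so there are 3 primary shares of £80,000. Hamish takes one such share (£80,000).
The children's combined portion (£160,000) is divided into 2 shares of £80,000: Oona and Uma each take £80,000.

Oona receives £80,000.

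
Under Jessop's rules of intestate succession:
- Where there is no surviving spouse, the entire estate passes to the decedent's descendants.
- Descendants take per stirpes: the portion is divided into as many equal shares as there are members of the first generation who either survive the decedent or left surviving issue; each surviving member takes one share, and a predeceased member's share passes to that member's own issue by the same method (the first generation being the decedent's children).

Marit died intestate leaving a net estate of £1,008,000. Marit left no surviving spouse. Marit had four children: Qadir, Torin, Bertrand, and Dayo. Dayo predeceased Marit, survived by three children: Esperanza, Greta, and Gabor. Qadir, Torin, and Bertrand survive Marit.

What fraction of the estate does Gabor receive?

The entire £1,008,000 passes to the descendants.
That amount (£1,008,000) is divided into 4 shares of £252,000: Qadir, Torin, and Bertrand each take £252,000; Dayo's £252,000 share passes to Dayo's issue.
Dayo's share (£252,000) is divided into 3 shares of £84,000: Esperanza, Greta, and Gabor each take £84,000.

Gabor receives 1/12 of the estate.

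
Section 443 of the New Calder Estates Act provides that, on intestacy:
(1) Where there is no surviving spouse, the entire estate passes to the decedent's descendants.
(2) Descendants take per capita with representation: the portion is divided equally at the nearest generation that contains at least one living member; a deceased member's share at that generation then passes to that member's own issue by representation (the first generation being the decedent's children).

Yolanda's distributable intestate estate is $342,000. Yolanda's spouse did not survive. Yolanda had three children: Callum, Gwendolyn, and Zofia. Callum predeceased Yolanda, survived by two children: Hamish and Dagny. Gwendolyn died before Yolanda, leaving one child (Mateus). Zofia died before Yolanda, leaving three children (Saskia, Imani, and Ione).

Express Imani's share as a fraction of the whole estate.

The entire $342,000 passes to the descendants.
No child survives, so the initial division is made at the grandchildren's generation.
That amount ($342,000) is divided into 6 shares of $57,000: Hamish, Dagny, Mateus, Saskia, Imani, and Ione each take $57,000.

Imani receives 1/6 of the estate.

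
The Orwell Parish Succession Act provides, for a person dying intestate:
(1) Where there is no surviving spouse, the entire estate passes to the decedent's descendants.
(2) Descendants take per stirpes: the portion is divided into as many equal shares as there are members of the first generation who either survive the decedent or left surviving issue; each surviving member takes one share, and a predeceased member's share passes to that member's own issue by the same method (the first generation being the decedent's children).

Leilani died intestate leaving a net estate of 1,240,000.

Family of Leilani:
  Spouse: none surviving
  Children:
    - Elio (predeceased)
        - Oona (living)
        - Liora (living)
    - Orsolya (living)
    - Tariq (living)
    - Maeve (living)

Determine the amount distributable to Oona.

Oona receives 155,000.

The entire 1,240,000 passes to the descendants.
That amount (1,240,000) is divided into 4 shares of 310,000: Orsolya, Tariq, and Maeve each take 310,000; Elio's 310,000 share passes to Elio's issue.
Elio's share (310,000) is divided into 2 shares of 155,000: Oona and Liora each take 155,000.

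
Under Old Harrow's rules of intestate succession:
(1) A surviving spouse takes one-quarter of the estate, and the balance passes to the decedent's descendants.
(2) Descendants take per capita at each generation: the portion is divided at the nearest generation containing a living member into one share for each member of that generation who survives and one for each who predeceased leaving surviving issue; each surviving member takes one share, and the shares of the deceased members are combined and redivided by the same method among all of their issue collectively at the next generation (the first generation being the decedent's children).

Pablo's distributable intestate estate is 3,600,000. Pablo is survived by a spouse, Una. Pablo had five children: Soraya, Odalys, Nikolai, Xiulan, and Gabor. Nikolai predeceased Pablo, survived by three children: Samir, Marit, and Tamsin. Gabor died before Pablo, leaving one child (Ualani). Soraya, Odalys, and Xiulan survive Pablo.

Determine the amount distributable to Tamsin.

Tamsin receives 270,000.

Una takes one-quarter of 3,600,000 = 900,000. The remaining 2,700,000 passes to the descendants.
The descendants' portion (2,700,000) is divided at the children's generation into 5 shares of 540,000. Soraya, Odalys, and Xiulan each take 540,000. The 2 shares of the deceased (Nikolai and Gabor) are combined into a pool of 1,080,000.
That pool (1,080,000) is divided at the grandchildren's generation equally among Samir, Marit, Tamsin, and Ualani: 270,000 each.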